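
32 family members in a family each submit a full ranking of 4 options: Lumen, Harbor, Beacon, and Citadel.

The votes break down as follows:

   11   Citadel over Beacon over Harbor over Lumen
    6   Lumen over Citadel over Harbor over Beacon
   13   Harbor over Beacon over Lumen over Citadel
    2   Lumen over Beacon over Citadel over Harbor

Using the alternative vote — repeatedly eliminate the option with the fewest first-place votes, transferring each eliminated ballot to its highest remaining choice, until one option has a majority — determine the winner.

Citadel

Round 1: Harbor 13, Citadel 11, Lumen 8, Beacon 0. Beacon has the fewest and is eliminated.
Round 2: Harbor 13, Citadel 11, Lumen 8. Lumen has the fewest and is eliminated.
Round 3: Citadel 19, Harbor 13. Citadel has a majority.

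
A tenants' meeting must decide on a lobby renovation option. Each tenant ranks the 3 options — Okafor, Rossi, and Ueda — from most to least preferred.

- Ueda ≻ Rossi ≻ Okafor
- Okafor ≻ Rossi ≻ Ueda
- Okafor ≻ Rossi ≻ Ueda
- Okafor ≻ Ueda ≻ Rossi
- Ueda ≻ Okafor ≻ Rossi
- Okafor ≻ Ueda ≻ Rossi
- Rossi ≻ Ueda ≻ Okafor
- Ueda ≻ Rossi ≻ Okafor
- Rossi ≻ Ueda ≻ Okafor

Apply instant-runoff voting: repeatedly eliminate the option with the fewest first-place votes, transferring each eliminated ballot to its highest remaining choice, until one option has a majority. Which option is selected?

Ueda

Round 1: Okafor 4, Ueda 3, Rossi 2. Rossi has the fewest and is eliminated.
Round 2: Ueda 5, Okafor 4. Ueda has a majority.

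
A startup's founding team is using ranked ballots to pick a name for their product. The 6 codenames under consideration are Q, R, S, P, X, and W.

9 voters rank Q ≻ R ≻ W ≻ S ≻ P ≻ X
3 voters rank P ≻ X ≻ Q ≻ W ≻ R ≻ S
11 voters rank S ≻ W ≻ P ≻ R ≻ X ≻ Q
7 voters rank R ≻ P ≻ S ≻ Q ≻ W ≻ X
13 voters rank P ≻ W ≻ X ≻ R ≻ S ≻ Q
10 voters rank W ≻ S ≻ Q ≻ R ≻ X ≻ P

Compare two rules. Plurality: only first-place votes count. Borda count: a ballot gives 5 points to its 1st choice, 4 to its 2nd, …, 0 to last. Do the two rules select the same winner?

Plurality first-place counts: Q 9, R 7, S 11, P 16, X 0, W 10 → P.
Borda totals: Q 98, R 142, S 147, P 150, X 72, W 186 → W.
The two rules disagree: plurality picks P, Borda picks W.

No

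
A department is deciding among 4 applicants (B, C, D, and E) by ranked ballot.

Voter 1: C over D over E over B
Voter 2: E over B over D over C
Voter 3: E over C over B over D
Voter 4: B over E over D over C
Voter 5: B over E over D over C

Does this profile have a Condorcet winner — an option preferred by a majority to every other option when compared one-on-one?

Yes

Head-to-head results (5 voters total):
B vs C: B wins 3–2.
B vs D: B wins 4–1.
B vs E: E wins 3–2.
C vs D: D wins 3–2.
C vs E: E wins 4–1.
D vs E: E wins 4–1.
E beats each rival — B (3–2), C (4–1), D (4–1) — so E is the Condorcet winner.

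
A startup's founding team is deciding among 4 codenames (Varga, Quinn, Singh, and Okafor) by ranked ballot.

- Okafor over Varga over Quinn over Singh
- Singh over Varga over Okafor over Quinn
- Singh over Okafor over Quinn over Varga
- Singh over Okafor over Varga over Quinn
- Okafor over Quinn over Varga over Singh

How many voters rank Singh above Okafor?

3

Ballots ranking Singh above Okafor: 3.
Ballots ranking Okafor above Singh: 2.
So 3 of 5 voters prefer Singh to Okafor.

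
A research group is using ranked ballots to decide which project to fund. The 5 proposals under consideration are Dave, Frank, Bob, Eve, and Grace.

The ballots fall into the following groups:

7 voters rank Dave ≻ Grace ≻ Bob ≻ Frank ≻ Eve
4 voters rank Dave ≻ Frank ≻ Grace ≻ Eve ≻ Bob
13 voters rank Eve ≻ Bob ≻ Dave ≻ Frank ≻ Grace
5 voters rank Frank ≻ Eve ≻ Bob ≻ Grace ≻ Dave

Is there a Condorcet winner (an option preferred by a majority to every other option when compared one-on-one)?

Head-to-head results (29 voters total):
Dave vs Frank: Dave wins 24–5.
Dave vs Bob: Bob wins 18–11.
Dave vs Eve: Eve wins 18–11.
Dave vs Grace: Dave wins 24–5.
Frank vs Bob: Bob wins 20–9.
Frank vs Eve: Frank wins 16–13.
Frank vs Grace: Frank wins 22–7.
Bob vs Eve: Eve wins 22–7.
Bob vs Grace: Bob wins 18–11.
Eve vs Grace: Eve wins 18–11.
No candidate beats all others: Dave beats Frank beats Eve beats Dave, a majority cycle.

No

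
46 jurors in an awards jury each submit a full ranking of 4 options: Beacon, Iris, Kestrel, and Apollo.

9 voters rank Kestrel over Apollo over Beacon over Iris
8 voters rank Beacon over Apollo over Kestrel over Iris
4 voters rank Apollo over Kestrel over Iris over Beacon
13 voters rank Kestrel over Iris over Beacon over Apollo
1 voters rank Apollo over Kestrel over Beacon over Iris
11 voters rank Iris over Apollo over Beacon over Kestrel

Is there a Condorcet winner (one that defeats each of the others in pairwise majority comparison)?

No

Head-to-head results (46 voters total):
Beacon vs Iris: Iris wins 28–18.
Beacon vs Kestrel: Kestrel wins 27–19.
Beacon vs Apollo: Apollo wins 25–21.
Iris vs Kestrel: Kestrel wins 35–11.
Iris vs Apollo: Iris wins 24–22.
Kestrel vs Apollo: Apollo wins 24–22.
No candidate beats all others: Iris beats Apollo beats Kestrel beats Iris, a majority cycle.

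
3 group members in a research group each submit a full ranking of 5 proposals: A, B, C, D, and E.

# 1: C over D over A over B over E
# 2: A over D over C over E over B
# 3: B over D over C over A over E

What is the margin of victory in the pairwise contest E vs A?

3

Ballots ranking E above A: 0.
Ballots ranking A above E: 3.
A wins 3–0, a margin of 3.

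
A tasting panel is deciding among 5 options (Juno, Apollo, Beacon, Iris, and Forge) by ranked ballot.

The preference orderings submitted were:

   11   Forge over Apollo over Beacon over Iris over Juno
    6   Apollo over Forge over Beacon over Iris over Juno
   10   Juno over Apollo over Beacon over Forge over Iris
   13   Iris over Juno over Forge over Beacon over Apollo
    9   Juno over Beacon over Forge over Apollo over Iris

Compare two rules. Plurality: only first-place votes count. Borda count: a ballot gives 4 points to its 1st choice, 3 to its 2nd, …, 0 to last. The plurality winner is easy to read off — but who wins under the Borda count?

Forge

Plurality first-place counts: Juno 19, Apollo 6, Beacon 0, Iris 13, Forge 11 → Juno.
Borda totals: Juno 115, Apollo 96, Beacon 94, Iris 69, Forge 116 → Forge.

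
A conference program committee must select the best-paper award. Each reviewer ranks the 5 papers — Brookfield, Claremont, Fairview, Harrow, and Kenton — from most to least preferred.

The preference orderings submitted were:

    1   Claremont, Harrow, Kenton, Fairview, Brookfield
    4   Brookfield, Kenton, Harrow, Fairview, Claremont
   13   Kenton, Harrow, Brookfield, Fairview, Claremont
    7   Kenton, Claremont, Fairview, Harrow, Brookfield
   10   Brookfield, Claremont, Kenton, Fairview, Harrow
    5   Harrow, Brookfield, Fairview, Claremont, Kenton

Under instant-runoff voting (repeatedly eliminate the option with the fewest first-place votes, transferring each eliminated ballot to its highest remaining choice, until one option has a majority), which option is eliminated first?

Round 1: Kenton 20, Brookfield 14, Harrow 5, Claremont 1, Fairview 0. Fairview has the fewest and is eliminated.
Round 2: Kenton 20, Brookfield 14, Harrow 5, Claremont 1. Claremont has the fewest and is eliminated.
Round 3: Kenton 20, Brookfield 14, Harrow 6. Harrow has the fewest and is eliminated.
Round 4: Kenton 21, Brookfield 19. Kenton has a majority.

Fairview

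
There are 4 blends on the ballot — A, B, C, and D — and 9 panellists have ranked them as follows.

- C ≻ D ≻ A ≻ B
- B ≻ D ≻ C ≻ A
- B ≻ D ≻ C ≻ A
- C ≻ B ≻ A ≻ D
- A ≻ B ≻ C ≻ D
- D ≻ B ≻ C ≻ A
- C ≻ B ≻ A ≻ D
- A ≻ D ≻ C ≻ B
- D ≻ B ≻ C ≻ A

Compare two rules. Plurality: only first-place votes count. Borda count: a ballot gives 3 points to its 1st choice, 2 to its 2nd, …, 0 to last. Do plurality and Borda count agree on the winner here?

No

Plurality first-place counts: A 2, B 2, C 3, D 2 → C.
Borda totals: A 9, B 16, C 15, D 14 → B.
The two rules disagree: plurality picks C, Borda picks B.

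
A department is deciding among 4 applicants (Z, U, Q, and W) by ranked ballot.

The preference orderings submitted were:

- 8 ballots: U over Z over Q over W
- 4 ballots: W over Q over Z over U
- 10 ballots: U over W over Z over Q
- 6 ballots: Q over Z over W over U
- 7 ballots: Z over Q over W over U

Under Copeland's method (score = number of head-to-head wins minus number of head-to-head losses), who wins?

Pairwise results:
  Z vs U: U wins 18–17.
  Z vs Q: Z wins 25–10.
  Z vs W: Z wins 21–14.
  U vs Q: U wins 18–17.
  U vs W: U wins 18–17.
  Q vs W: Q wins 21–14.
Copeland scores (wins − losses):
  Z: 2 − 1 = 1
  U: 3 − 0 = 3
  Q: 1 − 2 = -1
  W: 0 − 3 = -3
U has the best Copeland score.

U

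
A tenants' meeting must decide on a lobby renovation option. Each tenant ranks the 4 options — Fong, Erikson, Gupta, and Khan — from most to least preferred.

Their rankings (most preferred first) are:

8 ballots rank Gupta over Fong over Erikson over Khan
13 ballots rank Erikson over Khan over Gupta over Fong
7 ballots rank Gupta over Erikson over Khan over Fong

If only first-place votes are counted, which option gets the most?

Gupta

First-place vote totals:
  Fong: 0
  Erikson: 13
  Gupta: 15
  Khan: 0
Gupta has the most first-place votes.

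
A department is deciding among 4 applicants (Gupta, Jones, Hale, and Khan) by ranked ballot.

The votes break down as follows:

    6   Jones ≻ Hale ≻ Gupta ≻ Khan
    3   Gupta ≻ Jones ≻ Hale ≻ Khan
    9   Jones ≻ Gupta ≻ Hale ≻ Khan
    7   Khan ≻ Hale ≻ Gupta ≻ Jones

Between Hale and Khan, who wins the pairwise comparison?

Ballots ranking Hale above Khan: 6+3+9 = 18.
Ballots ranking Khan above Hale: 7.
Hale wins the head-to-head, 18–7.

Hale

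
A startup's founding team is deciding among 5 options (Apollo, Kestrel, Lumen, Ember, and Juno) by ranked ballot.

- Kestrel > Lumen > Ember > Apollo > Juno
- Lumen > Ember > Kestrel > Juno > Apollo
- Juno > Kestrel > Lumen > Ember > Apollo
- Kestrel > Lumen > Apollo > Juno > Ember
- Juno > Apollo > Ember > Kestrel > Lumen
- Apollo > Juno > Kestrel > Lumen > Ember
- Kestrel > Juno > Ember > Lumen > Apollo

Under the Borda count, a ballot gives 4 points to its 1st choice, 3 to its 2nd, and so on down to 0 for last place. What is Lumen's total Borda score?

Borda scores:
  Apollo: 1 + 0 + 0 + 2 + 3 + 4 + 0 = 10
  Kestrel: 4 + 2 + 3 + 4 + 1 + 2 + 4 = 20
  Lumen: 3 + 4 + 2 + 3 + 0 + 1 + 1 = 14
  Ember: 2 + 3 + 1 + 0 + 2 + 0 + 2 = 10
  Juno: 0 + 1 + 4 + 1 + 4 + 3 + 3 = 16

14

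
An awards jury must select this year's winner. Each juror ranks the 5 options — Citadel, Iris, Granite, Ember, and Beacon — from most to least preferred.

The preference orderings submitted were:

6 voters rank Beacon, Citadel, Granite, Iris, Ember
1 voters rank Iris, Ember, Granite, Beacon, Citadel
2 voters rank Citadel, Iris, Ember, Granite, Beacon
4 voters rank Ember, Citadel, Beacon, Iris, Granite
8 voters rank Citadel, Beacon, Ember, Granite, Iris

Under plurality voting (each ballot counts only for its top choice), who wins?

First-place vote totals:
  Citadel: 10
  Iris: 1
  Granite: 0
  Ember: 4
  Beacon: 6
Citadel has the most first-place votes.

Citadel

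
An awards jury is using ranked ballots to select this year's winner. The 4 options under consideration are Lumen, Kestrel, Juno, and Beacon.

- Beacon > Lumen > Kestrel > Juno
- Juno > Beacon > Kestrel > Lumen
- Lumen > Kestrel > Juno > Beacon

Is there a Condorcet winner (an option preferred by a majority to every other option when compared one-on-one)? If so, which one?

There is no Condorcet winner

Head-to-head results (3 voters total):
Lumen vs Kestrel: Lumen wins 2–1.
Lumen vs Juno: Lumen wins 2–1.
Lumen vs Beacon: Beacon wins 2–1.
Kestrel vs Juno: Kestrel wins 2–1.
Kestrel vs Beacon: Beacon wins 2–1.
Juno vs Beacon: Juno wins 2–1.
No candidate beats all others: Lumen beats Juno beats Beacon beats Lumen, a majority cycle.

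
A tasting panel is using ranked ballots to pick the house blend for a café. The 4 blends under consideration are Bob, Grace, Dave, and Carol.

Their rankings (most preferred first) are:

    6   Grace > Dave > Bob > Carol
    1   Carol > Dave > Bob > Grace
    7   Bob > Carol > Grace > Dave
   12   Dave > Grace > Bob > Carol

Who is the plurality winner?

Dave

First-place vote totals:
  Bob: 7
  Grace: 6
  Dave: 12
  Carol: 1
Dave has the most first-place votes.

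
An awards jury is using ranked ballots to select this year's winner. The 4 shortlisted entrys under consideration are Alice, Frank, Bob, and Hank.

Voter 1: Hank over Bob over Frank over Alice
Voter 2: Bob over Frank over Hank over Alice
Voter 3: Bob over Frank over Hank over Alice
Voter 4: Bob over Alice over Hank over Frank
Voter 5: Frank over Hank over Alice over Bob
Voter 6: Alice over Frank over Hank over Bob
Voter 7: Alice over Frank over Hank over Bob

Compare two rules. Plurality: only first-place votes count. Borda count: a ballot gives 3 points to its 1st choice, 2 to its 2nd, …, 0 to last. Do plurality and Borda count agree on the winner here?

Plurality first-place counts: Alice 2, Frank 1, Bob 3, Hank 1 → Bob.
Borda totals: Alice 9, Frank 12, Bob 11, Hank 10 → Frank.
The two rules disagree: plurality picks Bob, Borda picks Frank.

No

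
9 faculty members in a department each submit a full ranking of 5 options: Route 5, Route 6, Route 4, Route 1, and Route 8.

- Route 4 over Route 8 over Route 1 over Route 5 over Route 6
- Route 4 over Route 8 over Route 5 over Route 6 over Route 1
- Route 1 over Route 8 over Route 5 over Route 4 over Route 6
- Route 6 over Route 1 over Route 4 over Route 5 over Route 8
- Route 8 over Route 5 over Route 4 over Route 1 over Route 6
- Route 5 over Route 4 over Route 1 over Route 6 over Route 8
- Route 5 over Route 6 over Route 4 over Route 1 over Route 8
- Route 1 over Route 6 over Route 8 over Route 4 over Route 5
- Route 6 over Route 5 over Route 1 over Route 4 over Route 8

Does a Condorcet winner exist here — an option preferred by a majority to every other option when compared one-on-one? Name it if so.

None — there is no Condorcet winner

Head-to-head results (9 voters total):
Route 5 vs Route 6: Route 5 wins 6–3.
Route 5 vs Route 4: Route 5 wins 5–4.
Route 5 vs Route 1: Route 5 wins 5–4.
Route 5 vs Route 8: Route 8 wins 5–4.
Route 6 vs Route 4: Route 4 wins 5–4.
Route 6 vs Route 1: Route 1 wins 5–4.
Route 6 vs Route 8: Route 6 wins 5–4.
Route 4 vs Route 1: Route 4 wins 5–4.
Route 4 vs Route 8: Route 4 wins 6–3.
Route 1 vs Route 8: Route 1 wins 6–3.
No candidate beats all others: Route 5 beats Route 6 beats Route 8 beats Route 5, a majority cycle.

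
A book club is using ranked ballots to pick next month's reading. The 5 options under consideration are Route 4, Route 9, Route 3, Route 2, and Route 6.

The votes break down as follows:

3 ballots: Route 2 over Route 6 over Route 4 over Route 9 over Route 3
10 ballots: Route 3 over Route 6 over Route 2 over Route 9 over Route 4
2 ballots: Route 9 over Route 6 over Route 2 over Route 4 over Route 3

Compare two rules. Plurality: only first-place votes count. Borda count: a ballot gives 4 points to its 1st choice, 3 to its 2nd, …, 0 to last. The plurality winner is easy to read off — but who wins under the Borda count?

Plurality first-place counts: Route 4 0, Route 9 2, Route 3 10, Route 2 3, Route 6 0 → Route 3.
Borda totals: Route 4 8, Route 9 21, Route 3 40, Route 2 36, Route 6 45 → Route 6.

Route 6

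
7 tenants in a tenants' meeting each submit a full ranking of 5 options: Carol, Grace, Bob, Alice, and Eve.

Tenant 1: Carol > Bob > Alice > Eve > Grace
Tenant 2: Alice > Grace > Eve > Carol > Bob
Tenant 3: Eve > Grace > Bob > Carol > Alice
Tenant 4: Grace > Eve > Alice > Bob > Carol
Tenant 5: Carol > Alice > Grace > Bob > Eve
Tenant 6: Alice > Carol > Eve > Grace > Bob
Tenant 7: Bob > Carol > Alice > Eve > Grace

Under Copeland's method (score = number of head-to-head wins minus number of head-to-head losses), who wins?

Pairwise results:
  Carol vs Grace: Carol wins 4–3.
  Carol vs Bob: Carol wins 4–3.
  Carol vs Alice: Carol wins 4–3.
  Carol vs Eve: Carol wins 4–3.
  Grace vs Bob: Grace wins 5–2.
  Grace vs Alice: Alice wins 5–2.
  Grace vs Eve: Eve wins 4–3.
  Bob vs Alice: Alice wins 4–3.
  Bob vs Eve: Eve wins 4–3.
  Alice vs Eve: Alice wins 5–2.
Copeland scores (wins − losses):
  Carol: 4 − 0 = 4
  Grace: 1 − 3 = -2
  Bob: 0 − 4 = -4
  Alice: 3 − 1 = 2
  Eve: 2 − 2 = 0
Carol has the best Copeland score.

Carol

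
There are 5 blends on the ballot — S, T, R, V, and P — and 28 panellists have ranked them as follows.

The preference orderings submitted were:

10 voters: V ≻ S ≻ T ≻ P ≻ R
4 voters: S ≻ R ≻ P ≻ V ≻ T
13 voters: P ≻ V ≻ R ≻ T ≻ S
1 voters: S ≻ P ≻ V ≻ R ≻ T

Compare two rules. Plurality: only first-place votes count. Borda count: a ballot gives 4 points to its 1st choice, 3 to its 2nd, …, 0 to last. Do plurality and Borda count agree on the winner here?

Plurality first-place counts: S 5, T 0, R 0, V 10, P 13 → P.
Borda totals: S 50, T 33, R 39, V 85, P 73 → V.
The two rules disagree: plurality picks P, Borda picks V.

No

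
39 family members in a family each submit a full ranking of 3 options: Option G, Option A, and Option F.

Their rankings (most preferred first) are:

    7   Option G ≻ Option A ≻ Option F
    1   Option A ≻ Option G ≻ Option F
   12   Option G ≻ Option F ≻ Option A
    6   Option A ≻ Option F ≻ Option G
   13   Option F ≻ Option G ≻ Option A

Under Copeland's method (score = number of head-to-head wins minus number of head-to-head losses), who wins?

Option G

Pairwise results:
  Option G vs Option A: Option G wins 32–7.
  Option G vs Option F: Option G wins 20–19.
  Option A vs Option F: Option F wins 25–14.
Copeland scores (wins − losses):
  Option G: 2 − 0 = 2
  Option A: 0 − 2 = -2
  Option F: 1 − 1 = 0
Option G has the best Copeland score.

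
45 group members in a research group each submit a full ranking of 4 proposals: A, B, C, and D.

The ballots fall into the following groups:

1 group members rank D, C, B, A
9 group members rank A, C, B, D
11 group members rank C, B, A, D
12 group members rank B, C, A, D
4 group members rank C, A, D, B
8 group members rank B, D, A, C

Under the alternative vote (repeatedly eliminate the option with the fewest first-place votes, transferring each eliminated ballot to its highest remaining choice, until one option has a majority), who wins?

C

Round 1: B 20, C 15, A 9, D 1. D has the fewest and is eliminated.
Round 2: B 20, C 16, A 9. A has the fewest and is eliminated.
Round 3: C 25, B 20. C has a majority.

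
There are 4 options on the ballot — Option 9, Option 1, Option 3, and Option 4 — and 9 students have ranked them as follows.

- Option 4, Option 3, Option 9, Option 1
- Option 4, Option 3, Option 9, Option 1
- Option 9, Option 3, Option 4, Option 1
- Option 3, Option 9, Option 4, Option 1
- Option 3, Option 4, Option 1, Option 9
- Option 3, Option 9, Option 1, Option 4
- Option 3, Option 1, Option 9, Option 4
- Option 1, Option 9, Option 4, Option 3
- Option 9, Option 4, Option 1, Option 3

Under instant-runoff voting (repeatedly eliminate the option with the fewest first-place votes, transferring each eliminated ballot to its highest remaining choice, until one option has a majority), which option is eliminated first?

Round 1: Option 3 4, Option 9 2, Option 4 2, Option 1 1. Option 1 has the fewest and is eliminated.
Round 2: Option 3 4, Option 9 3, Option 4 2. Option 4 has the fewest and is eliminated.
Round 3: Option 3 6, Option 9 3. Option 3 has a majority.

Option 1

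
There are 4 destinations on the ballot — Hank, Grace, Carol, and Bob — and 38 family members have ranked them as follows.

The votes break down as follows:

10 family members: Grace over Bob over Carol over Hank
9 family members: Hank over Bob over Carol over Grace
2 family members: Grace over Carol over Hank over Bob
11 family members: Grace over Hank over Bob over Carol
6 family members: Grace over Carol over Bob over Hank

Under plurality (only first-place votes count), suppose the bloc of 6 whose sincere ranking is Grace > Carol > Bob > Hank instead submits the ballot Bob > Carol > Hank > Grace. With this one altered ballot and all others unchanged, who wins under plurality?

First-place totals with the altered ballot: Hank 9, Grace 23, Carol 0, Bob 6.
The winner is unchanged: still Grace.

Grace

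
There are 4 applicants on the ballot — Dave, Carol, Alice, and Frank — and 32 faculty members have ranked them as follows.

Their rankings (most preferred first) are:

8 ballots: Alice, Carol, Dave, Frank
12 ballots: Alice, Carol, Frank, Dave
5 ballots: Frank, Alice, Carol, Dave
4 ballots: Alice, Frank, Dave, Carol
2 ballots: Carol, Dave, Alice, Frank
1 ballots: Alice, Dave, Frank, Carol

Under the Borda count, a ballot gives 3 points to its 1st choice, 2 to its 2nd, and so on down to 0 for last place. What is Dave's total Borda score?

Borda scores:
  Dave: 8·1 + 12·0 + 5·0 + 4·1 + 2·2 + 2 = 18
  Carol: 8·2 + 12·2 + 5·1 + 4·0 + 2·3 + 0 = 51
  Alice: 8·3 + 12·3 + 5·2 + 4·3 + 2·1 + 3 = 87
  Frank: 8·0 + 12·1 + 5·3 + 4·2 + 2·0 + 1 = 36

18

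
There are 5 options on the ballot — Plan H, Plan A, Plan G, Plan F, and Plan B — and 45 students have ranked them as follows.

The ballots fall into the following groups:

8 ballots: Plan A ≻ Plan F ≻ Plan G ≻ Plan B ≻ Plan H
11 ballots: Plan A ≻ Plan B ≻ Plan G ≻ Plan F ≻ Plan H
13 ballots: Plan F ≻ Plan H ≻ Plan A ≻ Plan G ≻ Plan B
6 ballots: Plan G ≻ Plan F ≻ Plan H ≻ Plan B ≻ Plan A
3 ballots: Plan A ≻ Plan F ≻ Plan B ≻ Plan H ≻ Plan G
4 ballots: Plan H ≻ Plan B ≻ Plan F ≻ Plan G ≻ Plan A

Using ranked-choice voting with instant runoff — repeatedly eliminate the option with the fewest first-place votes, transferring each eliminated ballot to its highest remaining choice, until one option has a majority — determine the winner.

Plan F

Round 1: Plan A 22, Plan F 13, Plan G 6, Plan H 4, Plan B 0. Plan B has the fewest and is eliminated.
Round 2: Plan A 22, Plan F 13, Plan G 6, Plan H 4. Plan H has the fewest and is eliminated.
Round 3: Plan A 22, Plan F 17, Plan G 6. Plan G has the fewest and is eliminated.
Round 4: Plan F 23, Plan A 22. Plan F has a majority.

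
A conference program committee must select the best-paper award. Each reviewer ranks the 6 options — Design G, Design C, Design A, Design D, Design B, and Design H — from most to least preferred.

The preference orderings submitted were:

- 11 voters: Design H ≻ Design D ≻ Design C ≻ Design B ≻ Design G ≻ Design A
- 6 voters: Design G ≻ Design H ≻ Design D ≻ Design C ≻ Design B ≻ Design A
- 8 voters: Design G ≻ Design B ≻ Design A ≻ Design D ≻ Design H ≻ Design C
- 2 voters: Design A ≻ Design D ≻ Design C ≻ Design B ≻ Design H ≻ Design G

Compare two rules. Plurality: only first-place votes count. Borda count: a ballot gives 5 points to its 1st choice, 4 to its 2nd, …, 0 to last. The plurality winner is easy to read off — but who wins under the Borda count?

Plurality first-place counts: Design G 14, Design C 0, Design A 2, Design D 0, Design B 0, Design H 11 → Design G.
Borda totals: Design G 81, Design C 51, Design A 34, Design D 86, Design B 64, Design H 89 → Design H.

Design H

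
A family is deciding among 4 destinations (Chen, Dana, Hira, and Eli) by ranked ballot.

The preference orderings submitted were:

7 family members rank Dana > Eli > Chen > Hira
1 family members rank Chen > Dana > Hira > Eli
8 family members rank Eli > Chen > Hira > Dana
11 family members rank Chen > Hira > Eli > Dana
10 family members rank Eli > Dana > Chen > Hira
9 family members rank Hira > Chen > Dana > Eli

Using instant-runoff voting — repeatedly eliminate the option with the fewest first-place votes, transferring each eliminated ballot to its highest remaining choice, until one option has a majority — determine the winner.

Eli

Round 1: Eli 18, Chen 12, Hira 9, Dana 7. Dana has the fewest and is eliminated.
Round 2: Eli 25, Chen 12, Hira 9. Eli has a majority.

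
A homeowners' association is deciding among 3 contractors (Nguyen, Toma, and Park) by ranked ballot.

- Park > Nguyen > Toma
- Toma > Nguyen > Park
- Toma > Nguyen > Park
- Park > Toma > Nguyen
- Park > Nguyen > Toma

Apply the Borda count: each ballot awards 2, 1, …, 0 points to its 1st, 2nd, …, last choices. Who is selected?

Borda scores:
  Nguyen: 1 + 1 + 1 + 0 + 1 = 4
  Toma: 0 + 2 + 2 + 1 + 0 = 5
  Park: 2 + 0 + 0 + 2 + 2 = 6
Park has the highest total.

Park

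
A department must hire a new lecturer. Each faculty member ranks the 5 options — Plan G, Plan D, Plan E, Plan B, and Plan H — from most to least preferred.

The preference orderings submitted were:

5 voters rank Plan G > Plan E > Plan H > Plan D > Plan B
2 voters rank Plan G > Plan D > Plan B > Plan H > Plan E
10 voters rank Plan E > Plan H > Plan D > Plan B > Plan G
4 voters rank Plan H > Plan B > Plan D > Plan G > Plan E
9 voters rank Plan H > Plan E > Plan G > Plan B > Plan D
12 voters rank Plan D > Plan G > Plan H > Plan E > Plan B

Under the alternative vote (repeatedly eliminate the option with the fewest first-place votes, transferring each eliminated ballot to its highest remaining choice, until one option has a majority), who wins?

Round 1: Plan H 13, Plan D 12, Plan E 10, Plan G 7, Plan B 0. Plan B has the fewest and is eliminated.
Round 2: Plan H 13, Plan D 12, Plan E 10, Plan G 7. Plan G has the fewest and is eliminated.
Round 3: Plan E 15, Plan D 14, Plan H 13. Plan H has the fewest and is eliminated.
Round 4: Plan E 24, Plan D 18. Plan E has a majority.

Plan E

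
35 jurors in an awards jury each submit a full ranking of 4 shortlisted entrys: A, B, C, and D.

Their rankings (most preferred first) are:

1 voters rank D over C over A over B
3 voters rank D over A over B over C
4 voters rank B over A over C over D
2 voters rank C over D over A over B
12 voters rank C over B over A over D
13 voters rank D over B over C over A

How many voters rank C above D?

18

Ballots ranking C above D: 4+2+12 = 18.
Ballots ranking D above C: 1+3+13 = 17.
So 18 of 35 voters prefer C to D.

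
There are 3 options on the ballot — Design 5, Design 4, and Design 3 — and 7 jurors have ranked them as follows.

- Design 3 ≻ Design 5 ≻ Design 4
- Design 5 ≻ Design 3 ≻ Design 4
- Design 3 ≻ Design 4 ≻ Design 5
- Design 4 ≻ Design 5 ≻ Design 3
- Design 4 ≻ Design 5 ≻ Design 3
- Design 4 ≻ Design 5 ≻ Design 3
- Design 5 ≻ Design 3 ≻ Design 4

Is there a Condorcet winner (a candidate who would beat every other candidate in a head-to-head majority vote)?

No

Head-to-head results (7 voters total):
Design 5 vs Design 4: Design 4 wins 4–3.
Design 5 vs Design 3: Design 5 wins 5–2.
Design 4 vs Design 3: Design 3 wins 4–3.
No candidate beats all others: Design 5 beats Design 3 beats Design 4 beats Design 5, a majority cycle.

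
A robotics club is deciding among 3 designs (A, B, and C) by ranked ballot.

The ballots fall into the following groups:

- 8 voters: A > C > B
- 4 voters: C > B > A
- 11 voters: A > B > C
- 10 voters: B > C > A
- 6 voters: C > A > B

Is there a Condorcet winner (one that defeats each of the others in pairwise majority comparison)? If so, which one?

No Condorcet winner

Head-to-head results (39 voters total):
A vs B: A wins 25–14.
A vs C: C wins 20–19.
B vs C: B wins 21–18.
No candidate beats all others: A beats B beats C beats A, a majority cycle.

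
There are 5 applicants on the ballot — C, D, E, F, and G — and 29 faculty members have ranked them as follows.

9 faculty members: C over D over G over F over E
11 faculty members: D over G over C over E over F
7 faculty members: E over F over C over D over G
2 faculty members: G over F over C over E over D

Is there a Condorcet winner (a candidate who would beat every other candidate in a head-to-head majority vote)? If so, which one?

Head-to-head results (29 voters total):
C vs D: C wins 18–11.
C vs E: C wins 22–7.
C vs F: C wins 20–9.
C vs G: C wins 16–13.
D vs E: D wins 20–9.
D vs F: D wins 20–9.
D vs G: D wins 27–2.
E vs F: E wins 18–11.
E vs G: G wins 22–7.
F vs G: G wins 22–7.
C beats each rival — D (18–11), E (22–7), F (20–9), G (16–13) — so C is the Condorcet winner.

C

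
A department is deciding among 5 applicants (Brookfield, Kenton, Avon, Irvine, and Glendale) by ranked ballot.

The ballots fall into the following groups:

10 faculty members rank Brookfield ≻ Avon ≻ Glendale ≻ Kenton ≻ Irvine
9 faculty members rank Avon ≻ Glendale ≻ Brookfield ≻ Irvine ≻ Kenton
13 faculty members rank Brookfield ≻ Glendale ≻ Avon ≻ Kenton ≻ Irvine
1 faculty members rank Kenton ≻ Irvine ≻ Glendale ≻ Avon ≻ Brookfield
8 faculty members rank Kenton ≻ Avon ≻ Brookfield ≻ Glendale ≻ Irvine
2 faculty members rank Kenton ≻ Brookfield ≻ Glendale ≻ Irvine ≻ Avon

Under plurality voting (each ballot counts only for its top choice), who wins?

First-place vote totals:
  Brookfield: 23
  Kenton: 11
  Avon: 9
  Irvine: 0
  Glendale: 0
Brookfield has the most first-place votes.

Brookfield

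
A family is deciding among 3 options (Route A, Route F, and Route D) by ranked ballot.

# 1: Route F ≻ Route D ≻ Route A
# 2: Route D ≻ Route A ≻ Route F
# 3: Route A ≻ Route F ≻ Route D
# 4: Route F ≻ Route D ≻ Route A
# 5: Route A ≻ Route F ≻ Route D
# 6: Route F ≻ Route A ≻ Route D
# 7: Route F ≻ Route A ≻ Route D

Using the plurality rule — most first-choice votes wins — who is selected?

First-place vote totals:
  Route A: 2
  Route F: 4
  Route D: 1
Route F has the most first-place votes.

Route F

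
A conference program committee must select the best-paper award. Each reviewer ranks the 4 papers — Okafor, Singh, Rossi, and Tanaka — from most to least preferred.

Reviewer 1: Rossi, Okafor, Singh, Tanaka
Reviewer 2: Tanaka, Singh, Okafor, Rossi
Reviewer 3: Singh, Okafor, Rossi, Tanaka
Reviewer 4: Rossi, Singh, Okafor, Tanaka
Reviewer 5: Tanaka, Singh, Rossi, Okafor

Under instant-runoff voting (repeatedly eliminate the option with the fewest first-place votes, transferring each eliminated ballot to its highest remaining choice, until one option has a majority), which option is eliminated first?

Round 1: Rossi 2, Tanaka 2, Singh 1, Okafor 0. Okafor has the fewest and is eliminated.
Round 2: Rossi 2, Tanaka 2, Singh 1. Singh has the fewest and is eliminated.
Round 3: Rossi 3, Tanaka 2. Rossi has a majority.

Okafor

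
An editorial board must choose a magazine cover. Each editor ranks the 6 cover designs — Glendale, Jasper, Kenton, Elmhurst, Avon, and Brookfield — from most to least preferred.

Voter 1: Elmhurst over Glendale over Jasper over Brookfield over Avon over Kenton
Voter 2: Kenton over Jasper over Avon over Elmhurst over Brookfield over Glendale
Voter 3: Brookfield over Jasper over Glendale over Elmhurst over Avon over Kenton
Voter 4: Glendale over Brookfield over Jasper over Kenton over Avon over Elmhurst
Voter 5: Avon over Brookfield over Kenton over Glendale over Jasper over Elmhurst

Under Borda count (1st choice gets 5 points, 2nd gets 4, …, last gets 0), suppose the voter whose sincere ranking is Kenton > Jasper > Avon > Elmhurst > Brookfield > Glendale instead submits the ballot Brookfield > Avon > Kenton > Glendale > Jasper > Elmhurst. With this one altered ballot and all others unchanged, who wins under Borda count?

Brookfield

Borda totals with the altered ballot: Glendale 16, Jasper 12, Kenton 8, Elmhurst 7, Avon 12, Brookfield 20.
The winner is unchanged: still Brookfield.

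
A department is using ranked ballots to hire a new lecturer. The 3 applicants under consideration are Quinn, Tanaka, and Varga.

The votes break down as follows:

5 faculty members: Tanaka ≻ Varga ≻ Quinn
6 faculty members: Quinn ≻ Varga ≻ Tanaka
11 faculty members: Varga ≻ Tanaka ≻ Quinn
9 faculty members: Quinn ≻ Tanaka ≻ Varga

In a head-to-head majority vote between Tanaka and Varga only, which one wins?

Ballots ranking Tanaka above Varga: 5+9 = 14.
Ballots ranking Varga above Tanaka: 6+11 = 17.
Varga wins the head-to-head, 17–14.

Varga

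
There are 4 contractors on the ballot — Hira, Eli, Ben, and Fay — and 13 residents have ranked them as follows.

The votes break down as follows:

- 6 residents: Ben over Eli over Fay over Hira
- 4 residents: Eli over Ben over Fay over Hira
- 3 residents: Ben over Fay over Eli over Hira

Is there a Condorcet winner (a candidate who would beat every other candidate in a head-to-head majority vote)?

Yes

Head-to-head results (13 voters total):
Hira vs Eli: Eli wins 13–0.
Hira vs Ben: Ben wins 13–0.
Hira vs Fay: Fay wins 13–0.
Eli vs Ben: Ben wins 9–4.
Eli vs Fay: Eli wins 10–3.
Ben vs Fay: Ben wins 13–0.
Ben beats each rival — Hira (13–0), Eli (9–4), Fay (13–0) — so Ben is the Condorcet winner.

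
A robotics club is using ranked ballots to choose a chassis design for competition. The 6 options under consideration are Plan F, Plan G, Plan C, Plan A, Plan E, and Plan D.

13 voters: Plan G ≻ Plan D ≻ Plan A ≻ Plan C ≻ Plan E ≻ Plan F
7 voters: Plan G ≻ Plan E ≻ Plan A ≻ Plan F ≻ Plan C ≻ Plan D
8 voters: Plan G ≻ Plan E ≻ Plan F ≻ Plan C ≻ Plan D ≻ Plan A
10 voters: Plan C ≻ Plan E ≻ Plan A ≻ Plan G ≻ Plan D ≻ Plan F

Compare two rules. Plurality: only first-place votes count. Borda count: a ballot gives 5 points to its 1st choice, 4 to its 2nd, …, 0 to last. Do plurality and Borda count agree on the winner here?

Plurality first-place counts: Plan F 0, Plan G 28, Plan C 10, Plan A 0, Plan E 0, Plan D 0 → Plan G.
Borda totals: Plan F 38, Plan G 160, Plan C 99, Plan A 90, Plan E 113, Plan D 70 → Plan G.
The two rules agree on Plan G.

Yes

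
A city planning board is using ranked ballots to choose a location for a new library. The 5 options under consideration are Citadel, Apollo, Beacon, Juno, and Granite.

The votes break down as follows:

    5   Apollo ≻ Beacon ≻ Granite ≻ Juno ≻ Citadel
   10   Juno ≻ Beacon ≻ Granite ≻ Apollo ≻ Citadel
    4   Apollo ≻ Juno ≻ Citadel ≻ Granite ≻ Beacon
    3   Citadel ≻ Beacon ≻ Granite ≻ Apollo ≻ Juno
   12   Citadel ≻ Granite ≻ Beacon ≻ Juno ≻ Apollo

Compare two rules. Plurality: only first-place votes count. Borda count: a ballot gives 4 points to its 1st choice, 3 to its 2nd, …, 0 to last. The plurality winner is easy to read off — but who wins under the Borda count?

Plurality first-place counts: Citadel 15, Apollo 9, Beacon 0, Juno 10, Granite 0 → Citadel.
Borda totals: Citadel 68, Apollo 49, Beacon 78, Juno 69, Granite 76 → Beacon.

Beacon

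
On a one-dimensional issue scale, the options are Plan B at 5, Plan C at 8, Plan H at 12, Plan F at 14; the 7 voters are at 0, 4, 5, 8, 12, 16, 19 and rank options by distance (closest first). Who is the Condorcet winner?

Plan C

With single-peaked preferences on a line, the Condorcet winner is the candidate closest to the median voter.
The median voter (position 8) is closest to Plan C at 8.
Check: Plan C vs Plan B — voters closer to Plan C: 4 of 7.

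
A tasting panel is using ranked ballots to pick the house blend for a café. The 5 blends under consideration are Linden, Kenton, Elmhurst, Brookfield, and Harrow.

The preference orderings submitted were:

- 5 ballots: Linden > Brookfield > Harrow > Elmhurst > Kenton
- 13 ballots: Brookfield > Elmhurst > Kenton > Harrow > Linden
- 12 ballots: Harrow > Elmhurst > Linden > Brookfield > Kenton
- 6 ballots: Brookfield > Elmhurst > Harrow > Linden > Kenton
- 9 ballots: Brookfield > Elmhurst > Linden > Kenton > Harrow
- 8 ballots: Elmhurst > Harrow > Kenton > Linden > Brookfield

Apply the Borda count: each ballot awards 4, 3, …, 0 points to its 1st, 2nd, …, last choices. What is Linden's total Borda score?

76

Borda scores:
  Linden: 5·4 + 13·0 + 12·2 + 6·1 + 9·2 + 8·1 = 76
  Kenton: 5·0 + 13·2 + 12·0 + 6·0 + 9·1 + 8·2 = 51
  Elmhurst: 5·1 + 13·3 + 12·3 + 6·3 + 9·3 + 8·4 = 157
  Brookfield: 5·3 + 13·4 + 12·1 + 6·4 + 9·4 + 8·0 = 139
  Harrow: 5·2 + 13·1 + 12·4 + 6·2 + 9·0 + 8·3 = 107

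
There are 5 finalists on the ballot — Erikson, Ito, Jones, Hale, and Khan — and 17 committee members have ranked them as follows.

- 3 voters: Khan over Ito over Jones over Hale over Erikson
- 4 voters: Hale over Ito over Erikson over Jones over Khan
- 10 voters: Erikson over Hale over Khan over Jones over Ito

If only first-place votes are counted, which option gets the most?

First-place vote totals:
  Erikson: 10
  Ito: 0
  Jones: 0
  Hale: 4
  Khan: 3
Erikson has the most first-place votes.

Erikson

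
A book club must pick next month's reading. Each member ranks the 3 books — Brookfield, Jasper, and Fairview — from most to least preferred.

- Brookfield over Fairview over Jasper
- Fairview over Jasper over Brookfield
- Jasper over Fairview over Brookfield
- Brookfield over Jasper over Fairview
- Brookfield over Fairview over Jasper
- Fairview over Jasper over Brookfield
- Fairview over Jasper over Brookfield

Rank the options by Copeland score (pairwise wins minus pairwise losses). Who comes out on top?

Fairview

Pairwise results:
  Brookfield vs Jasper: Jasper wins 4–3.
  Brookfield vs Fairview: Fairview wins 4–3.
  Jasper vs Fairview: Fairview wins 5–2.
Copeland scores (wins − losses):
  Brookfield: 0 − 2 = -2
  Jasper: 1 − 1 = 0
  Fairview: 2 − 0 = 2
Fairview has the best Copeland score.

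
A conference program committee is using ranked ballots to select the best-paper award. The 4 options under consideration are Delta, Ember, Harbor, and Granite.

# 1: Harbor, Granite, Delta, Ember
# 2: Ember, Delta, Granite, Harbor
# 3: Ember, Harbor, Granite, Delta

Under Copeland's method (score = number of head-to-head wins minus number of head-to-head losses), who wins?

Ember

Pairwise results:
  Delta vs Ember: Ember wins 2–1.
  Delta vs Harbor: Harbor wins 2–1.
  Delta vs Granite: Granite wins 2–1.
  Ember vs Harbor: Ember wins 2–1.
  Ember vs Granite: Ember wins 2–1.
  Harbor vs Granite: Harbor wins 2–1.
Copeland scores (wins − losses):
  Delta: 0 − 3 = -3
  Ember: 3 − 0 = 3
  Harbor: 2 − 1 = 1
  Granite: 1 − 2 = -1
Ember has the best Copeland score.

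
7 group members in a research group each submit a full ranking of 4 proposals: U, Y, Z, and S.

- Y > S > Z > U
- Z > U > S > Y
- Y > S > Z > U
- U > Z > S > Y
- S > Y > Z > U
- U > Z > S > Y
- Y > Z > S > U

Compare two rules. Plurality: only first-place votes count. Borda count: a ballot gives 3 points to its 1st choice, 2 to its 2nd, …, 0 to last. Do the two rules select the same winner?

Plurality first-place counts: U 2, Y 3, Z 1, S 1 → Y.
Borda totals: U 8, Y 11, Z 12, S 11 → Z.
The two rules disagree: plurality picks Y, Borda picks Z.

No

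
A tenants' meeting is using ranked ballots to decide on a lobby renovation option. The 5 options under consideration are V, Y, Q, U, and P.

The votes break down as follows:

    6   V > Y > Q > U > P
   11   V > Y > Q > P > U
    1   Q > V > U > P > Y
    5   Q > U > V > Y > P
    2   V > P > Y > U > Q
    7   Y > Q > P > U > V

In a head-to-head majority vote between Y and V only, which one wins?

V

Ballots ranking Y above V: 7.
Ballots ranking V above Y: 6+11+1+5+2 = 25.
V wins the head-to-head, 25–7.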